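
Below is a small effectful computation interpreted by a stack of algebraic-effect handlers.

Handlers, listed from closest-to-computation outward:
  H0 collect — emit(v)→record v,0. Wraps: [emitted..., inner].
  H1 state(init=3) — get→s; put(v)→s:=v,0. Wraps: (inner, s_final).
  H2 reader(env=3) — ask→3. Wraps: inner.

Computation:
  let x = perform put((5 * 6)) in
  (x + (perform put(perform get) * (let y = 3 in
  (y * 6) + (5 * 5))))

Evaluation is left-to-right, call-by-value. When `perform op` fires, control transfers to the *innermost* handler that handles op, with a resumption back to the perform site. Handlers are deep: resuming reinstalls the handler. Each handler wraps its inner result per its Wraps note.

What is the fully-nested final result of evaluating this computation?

Evaluation trace:
put(30) @ H1 ⇒ s:=30
get @ H1 ⇒ 30
put(30) @ H1 ⇒ s:=30
H0 returns [0]
H1 returns ([0], 30)
H2 returns ([0], 30)
= ([0], 30)

Answer: ([0], 30)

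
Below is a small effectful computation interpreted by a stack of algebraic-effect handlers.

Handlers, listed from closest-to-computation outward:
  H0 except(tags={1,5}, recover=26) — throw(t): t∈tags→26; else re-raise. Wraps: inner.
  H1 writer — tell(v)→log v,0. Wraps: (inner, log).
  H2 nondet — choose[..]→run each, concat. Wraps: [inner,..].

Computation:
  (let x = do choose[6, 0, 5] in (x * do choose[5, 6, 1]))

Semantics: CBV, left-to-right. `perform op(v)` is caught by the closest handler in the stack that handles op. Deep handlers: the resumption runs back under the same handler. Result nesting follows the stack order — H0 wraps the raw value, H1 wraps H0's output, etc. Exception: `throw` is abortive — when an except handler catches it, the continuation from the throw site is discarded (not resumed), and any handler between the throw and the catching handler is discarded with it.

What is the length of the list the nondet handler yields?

Answer: 9

Working:
choose[6, 0, 5] @ H2
  branch[0] choose=6:
    choose[5, 6, 1] @ H2
      branch[0] choose=5:
        H0 returns 30
        H1 returns (30, ())
        H2 returns [(30, ())]
      branch[1] choose=6:
        H0 returns 36
        H1 returns (36, ())
        H2 returns [(36, ())]
      branch[2] choose=1:
        H0 returns 6
        H1 returns (6, ())
        H2 returns [(6, ())]
  branch[1] choose=0:
    choose[5, 6, 1] @ H2
      branch[0] choose=5:
        H0 returns 0
        H1 returns (0, ())
        H2 returns [(0, ())]
      branch[1] choose=6:
        H0 returns 0
        H1 returns (0, ())
        H2 returns [(0, ())]
      branch[2] choose=1:
        H0 returns 0
        H1 returns (0, ())
        H2 returns [(0, ())]
  branch[2] choose=5:
    choose[5, 6, 1] @ H2
      branch[0] choose=5:
        H0 returns 25
        H1 returns (25, ())
        H2 returns [(25, ())]
      branch[1] choose=6:
        H0 returns 30
        H1 returns (30, ())
        H2 returns [(30, ())]
      branch[2] choose=1:
        H0 returns 5
        H1 returns (5, ())
        H2 returns [(5, ())]
= [(30, ()), (36, ()), (6, ()), (0, ()), (0, ()), (0, ()), (25, ()), (30, ()), (5, ())]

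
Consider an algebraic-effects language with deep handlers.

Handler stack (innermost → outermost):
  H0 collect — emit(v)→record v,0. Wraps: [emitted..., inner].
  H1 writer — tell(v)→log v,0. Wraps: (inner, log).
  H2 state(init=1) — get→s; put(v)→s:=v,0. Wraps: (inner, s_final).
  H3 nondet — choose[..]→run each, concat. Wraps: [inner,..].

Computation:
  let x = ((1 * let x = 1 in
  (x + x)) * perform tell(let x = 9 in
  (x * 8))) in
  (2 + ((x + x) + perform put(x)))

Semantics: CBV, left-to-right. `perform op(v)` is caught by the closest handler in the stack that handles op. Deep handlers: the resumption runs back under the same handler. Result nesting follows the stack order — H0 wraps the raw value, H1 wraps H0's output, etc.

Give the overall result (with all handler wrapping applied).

Answer: [(([2], (72)), 0)]

Working:
tell(72) @ H1 ⇒ log+=72
put(0) @ H2 ⇒ s:=0
H0 returns [2]
H1 returns ([2], (72))
H2 returns (([2], (72)), 0)
H3 returns [(([2], (72)), 0)]
= [(([2], (72)), 0)]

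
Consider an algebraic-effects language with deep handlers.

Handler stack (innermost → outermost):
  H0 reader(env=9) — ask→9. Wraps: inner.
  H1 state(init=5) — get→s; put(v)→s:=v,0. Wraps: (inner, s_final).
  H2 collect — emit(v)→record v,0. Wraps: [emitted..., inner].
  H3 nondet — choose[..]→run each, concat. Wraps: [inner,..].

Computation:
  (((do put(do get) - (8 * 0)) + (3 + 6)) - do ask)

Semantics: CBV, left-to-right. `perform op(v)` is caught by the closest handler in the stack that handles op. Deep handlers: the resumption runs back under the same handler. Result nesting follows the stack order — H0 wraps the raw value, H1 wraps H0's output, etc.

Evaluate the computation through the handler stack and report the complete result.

Step-by-step:
get @ H1 ⇒ 5
put(5) @ H1 ⇒ s:=5
ask @ H0 ⇒ 9
H0 returns 0
H1 returns (0, 5)
H2 returns [(0, 5)]
H3 returns [[(0, 5)]]
= [[(0, 5)]]

Answer: [[(0, 5)]]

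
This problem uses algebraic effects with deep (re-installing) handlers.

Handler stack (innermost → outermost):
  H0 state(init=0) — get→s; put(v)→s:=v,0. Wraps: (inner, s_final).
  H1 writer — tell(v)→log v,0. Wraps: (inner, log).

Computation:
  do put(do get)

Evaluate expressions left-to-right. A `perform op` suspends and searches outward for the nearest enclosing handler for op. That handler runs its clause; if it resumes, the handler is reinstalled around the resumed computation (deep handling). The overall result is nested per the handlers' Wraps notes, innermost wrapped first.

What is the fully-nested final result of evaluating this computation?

Evaluation trace:
get @ H0 ⇒ 0
put(0) @ H0 ⇒ s:=0
H0 returns (0, 0)
H1 returns ((0, 0), ())
= ((0, 0), ())

Answer: ((0, 0), ())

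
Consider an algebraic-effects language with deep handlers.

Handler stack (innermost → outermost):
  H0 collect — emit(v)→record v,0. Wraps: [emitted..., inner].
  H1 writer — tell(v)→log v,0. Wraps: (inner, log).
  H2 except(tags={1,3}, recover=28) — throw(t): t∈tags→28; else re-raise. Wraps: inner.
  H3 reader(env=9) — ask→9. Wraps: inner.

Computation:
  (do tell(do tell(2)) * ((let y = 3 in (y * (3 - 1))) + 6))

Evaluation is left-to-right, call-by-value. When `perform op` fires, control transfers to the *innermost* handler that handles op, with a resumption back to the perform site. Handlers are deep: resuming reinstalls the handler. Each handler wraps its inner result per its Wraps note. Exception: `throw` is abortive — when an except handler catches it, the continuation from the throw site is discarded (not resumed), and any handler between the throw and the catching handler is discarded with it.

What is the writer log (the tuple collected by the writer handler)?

Evaluation trace:
tell(2) @ H1 ⇒ log+=2
tell(0) @ H1 ⇒ log+=0
H0 returns [0]
H1 returns ([0], (2, 0))
H2 returns ([0], (2, 0))
H3 returns ([0], (2, 0))
= ([0], (2, 0))

Answer: (2, 0)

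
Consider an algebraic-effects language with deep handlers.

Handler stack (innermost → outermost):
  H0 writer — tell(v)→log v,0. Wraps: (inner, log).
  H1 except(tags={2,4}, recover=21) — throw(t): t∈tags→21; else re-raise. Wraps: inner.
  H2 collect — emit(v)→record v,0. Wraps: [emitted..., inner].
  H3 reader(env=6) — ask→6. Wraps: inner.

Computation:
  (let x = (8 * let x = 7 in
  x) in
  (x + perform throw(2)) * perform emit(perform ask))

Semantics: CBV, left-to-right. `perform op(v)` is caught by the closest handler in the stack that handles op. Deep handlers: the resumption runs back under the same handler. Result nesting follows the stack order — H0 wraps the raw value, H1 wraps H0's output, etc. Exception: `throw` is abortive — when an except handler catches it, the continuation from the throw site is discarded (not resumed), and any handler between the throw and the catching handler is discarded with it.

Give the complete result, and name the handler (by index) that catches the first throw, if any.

Answer: [21] ; first throw caught by: H1

Evaluation trace:
throw(2) @ H1 caught ⇒ 21
H2 returns [21]
H3 returns [21]
= [21]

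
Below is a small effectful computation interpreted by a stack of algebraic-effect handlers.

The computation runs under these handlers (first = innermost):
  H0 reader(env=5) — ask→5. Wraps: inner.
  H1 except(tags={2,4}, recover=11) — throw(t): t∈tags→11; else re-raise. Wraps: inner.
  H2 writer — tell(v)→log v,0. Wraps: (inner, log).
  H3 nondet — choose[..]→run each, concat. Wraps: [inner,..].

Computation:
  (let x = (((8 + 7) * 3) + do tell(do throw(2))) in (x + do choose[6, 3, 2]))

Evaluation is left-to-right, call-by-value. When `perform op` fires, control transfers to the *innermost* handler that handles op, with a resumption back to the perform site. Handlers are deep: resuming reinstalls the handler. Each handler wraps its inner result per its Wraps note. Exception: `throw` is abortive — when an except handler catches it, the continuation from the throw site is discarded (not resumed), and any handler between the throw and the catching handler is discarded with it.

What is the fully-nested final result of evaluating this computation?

Step-by-step:
throw(2) @ H1 caught ⇒ 11
H2 returns (11, ())
H3 returns [(11, ())]
= [(11, ())]

Answer: [(11, ())]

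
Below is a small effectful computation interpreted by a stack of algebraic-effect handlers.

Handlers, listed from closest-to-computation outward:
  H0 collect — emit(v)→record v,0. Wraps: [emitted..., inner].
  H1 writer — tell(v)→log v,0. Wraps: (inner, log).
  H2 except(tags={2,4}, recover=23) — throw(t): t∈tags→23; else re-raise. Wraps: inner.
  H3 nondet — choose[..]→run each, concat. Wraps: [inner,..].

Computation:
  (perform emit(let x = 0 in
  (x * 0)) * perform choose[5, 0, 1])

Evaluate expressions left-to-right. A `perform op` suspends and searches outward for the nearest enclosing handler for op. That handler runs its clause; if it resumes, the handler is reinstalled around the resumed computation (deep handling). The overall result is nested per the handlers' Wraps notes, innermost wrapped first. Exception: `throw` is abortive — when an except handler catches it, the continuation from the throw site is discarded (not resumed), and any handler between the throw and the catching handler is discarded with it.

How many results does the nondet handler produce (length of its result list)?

Answer: 3

Working:
emit(0) @ H0 ⇒ out+=0
choose[5, 0, 1] @ H3
  branch[0] choose=5:
    H0 returns [0, 0]
    H1 returns ([0, 0], ())
    H2 returns ([0, 0], ())
    H3 returns [([0, 0], ())]
  branch[1] choose=0:
    H0 returns [0, 0]
    H1 returns ([0, 0], ())
    H2 returns ([0, 0], ())
    H3 returns [([0, 0], ())]
  branch[2] choose=1:
    H0 returns [0, 0]
    H1 returns ([0, 0], ())
    H2 returns ([0, 0], ())
    H3 returns [([0, 0], ())]
= [([0, 0], ()), ([0, 0], ()), ([0, 0], ())]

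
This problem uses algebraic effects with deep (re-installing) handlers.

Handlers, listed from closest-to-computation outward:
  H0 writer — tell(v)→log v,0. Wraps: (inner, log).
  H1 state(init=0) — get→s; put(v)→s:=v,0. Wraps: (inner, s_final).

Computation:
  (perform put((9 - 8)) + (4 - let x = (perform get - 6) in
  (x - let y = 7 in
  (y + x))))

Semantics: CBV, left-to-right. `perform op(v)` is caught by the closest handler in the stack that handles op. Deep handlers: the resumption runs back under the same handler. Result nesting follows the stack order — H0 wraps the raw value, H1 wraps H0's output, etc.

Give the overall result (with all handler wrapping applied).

Step-by-step:
put(1) @ H1 ⇒ s:=1
get @ H1 ⇒ 1
H0 returns (11, ())
H1 returns ((11, ()), 1)
= ((11, ()), 1)

Answer: ((11, ()), 1)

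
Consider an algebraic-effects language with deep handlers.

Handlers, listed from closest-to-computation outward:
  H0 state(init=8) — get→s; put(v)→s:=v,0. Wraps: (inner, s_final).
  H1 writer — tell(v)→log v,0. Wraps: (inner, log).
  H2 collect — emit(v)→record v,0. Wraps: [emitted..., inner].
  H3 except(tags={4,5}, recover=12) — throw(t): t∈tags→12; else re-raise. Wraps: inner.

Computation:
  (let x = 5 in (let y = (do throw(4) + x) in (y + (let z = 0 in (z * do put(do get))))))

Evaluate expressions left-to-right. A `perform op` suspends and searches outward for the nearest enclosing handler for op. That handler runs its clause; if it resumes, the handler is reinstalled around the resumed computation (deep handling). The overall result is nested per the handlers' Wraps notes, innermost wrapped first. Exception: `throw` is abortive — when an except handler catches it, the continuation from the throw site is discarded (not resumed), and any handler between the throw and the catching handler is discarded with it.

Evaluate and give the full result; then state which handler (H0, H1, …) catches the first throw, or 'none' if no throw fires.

Step-by-step:
throw(4) @ H3 caught ⇒ 12
= 12

Answer: 12 ; first throw caught by: H3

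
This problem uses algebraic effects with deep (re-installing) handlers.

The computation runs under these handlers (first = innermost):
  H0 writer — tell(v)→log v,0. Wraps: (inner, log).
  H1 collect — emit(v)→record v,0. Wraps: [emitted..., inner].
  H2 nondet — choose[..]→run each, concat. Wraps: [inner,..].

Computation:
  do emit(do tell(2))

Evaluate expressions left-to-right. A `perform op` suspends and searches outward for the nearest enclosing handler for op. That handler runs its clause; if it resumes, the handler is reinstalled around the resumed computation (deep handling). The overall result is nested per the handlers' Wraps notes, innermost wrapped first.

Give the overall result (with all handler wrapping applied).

Answer: [[0, (0, (2))]]

Step-by-step:
tell(2) @ H0 ⇒ log+=2
emit(0) @ H1 ⇒ out+=0
H0 returns (0, (2))
H1 returns [0, (0, (2))]
H2 returns [[0, (0, (2))]]
= [[0, (0, (2))]]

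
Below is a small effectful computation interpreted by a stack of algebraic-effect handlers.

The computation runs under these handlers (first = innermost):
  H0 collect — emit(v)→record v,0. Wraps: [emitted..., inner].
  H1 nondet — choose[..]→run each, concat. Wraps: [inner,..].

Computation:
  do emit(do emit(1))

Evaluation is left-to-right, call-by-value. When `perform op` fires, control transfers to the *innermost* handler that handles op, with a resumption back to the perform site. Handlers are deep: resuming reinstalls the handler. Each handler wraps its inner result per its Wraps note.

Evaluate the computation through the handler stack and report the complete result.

Step-by-step:
emit(1) @ H0 ⇒ out+=1
emit(0) @ H0 ⇒ out+=0
H0 returns [1, 0, 0]
H1 returns [[1, 0, 0]]
= [[1, 0, 0]]

Answer: [[1, 0, 0]]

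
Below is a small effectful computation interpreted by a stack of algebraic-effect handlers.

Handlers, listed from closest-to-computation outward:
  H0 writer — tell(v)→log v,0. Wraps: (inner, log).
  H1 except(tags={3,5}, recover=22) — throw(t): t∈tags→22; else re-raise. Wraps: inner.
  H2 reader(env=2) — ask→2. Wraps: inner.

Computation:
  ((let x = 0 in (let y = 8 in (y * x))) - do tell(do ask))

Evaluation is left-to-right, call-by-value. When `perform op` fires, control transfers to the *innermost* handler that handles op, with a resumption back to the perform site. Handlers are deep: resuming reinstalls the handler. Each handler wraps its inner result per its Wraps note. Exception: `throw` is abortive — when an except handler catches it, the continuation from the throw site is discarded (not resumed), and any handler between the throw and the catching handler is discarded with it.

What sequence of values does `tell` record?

Step-by-step:
ask @ H2 ⇒ 2
tell(2) @ H0 ⇒ log+=2
H0 returns (0, (2))
H1 returns (0, (2))
H2 returns (0, (2))
= (0, (2))

Answer: (2)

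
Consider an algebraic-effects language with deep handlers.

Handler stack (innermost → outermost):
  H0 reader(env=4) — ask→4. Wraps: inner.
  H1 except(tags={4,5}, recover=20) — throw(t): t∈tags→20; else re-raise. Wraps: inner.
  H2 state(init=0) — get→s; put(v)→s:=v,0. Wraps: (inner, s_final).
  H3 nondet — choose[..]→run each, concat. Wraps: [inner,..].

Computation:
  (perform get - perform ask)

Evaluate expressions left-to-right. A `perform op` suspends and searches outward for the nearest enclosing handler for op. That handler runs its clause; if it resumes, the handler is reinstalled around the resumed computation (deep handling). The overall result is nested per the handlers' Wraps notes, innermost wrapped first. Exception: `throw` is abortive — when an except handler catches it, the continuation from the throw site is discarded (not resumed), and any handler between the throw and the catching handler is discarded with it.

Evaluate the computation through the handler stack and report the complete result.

Evaluation trace:
get @ H2 ⇒ 0
ask @ H0 ⇒ 4
H0 returns -4
H1 returns -4
H2 returns (-4, 0)
H3 returns [(-4, 0)]
= [(-4, 0)]

Answer: [(-4, 0)]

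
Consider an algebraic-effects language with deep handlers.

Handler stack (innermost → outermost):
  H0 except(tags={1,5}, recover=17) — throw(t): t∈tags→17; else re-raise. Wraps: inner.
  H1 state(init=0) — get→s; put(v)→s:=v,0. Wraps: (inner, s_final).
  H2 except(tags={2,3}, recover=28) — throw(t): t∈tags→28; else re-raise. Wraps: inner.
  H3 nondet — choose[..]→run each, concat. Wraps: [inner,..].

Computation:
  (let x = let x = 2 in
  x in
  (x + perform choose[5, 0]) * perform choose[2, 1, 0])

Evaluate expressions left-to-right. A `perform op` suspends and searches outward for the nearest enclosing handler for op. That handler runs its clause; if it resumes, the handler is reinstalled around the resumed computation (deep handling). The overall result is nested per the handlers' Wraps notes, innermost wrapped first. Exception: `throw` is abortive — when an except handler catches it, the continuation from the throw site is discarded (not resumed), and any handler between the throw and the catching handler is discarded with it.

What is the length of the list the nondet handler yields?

Answer: 6

Evaluation trace:
choose[5, 0] @ H3
  branch[0] choose=5:
    choose[2, 1, 0] @ H3
      branch[0] choose=2:
        H0 returns 14
        H1 returns (14, 0)
        H2 returns (14, 0)
        H3 returns [(14, 0)]
      branch[1] choose=1:
        H0 returns 7
        H1 returns (7, 0)
        H2 returns (7, 0)
        H3 returns [(7, 0)]
      branch[2] choose=0:
        H0 returns 0
        H1 returns (0, 0)
        H2 returns (0, 0)
        H3 returns [(0, 0)]
  branch[1] choose=0:
    choose[2, 1, 0] @ H3
      branch[0] choose=2:
        H0 returns 4
        H1 returns (4, 0)
        H2 returns (4, 0)
        H3 returns [(4, 0)]
      branch[1] choose=1:
        H0 returns 2
        H1 returns (2, 0)
        H2 returns (2, 0)
        H3 returns [(2, 0)]
      branch[2] choose=0:
        H0 returns 0
        H1 returns (0, 0)
        H2 returns (0, 0)
        H3 returns [(0, 0)]
= [(14, 0), (7, 0), (0, 0), (4, 0), (2, 0), (0, 0)]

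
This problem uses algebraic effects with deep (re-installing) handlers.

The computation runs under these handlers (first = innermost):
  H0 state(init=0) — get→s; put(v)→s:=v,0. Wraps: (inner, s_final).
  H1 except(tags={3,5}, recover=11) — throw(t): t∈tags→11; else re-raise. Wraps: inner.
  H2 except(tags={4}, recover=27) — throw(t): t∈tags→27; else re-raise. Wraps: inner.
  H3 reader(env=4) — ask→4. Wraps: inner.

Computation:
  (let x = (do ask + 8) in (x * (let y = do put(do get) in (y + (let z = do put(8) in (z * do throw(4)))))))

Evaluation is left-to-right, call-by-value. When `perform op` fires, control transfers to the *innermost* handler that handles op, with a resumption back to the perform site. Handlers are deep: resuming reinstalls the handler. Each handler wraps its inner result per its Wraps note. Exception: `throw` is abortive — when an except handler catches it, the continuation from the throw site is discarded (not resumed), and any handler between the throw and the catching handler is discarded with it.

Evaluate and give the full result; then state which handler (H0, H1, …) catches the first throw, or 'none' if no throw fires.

Working:
ask @ H3 ⇒ 4
get @ H0 ⇒ 0
put(0) @ H0 ⇒ s:=0
put(8) @ H0 ⇒ s:=8
throw(4) @ H1 re-raised
throw(4) @ H2 caught ⇒ 27
H3 returns 27
= 27

Answer: 27 ; first throw caught by: H2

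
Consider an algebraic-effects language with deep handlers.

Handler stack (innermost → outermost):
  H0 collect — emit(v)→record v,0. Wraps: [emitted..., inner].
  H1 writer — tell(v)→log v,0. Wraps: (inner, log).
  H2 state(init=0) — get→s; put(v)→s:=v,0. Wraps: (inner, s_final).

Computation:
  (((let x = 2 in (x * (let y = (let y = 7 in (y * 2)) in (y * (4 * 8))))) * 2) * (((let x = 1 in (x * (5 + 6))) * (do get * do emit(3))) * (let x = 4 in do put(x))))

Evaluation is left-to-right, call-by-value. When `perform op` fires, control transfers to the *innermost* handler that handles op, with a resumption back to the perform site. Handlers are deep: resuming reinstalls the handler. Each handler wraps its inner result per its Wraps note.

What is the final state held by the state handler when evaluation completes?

Answer: 4

Evaluation trace:
get @ H2 ⇒ 0
emit(3) @ H0 ⇒ out+=3
put(4) @ H2 ⇒ s:=4
H0 returns [3, 0]
H1 returns ([3, 0], ())
H2 returns (([3, 0], ()), 4)
= (([3, 0], ()), 4)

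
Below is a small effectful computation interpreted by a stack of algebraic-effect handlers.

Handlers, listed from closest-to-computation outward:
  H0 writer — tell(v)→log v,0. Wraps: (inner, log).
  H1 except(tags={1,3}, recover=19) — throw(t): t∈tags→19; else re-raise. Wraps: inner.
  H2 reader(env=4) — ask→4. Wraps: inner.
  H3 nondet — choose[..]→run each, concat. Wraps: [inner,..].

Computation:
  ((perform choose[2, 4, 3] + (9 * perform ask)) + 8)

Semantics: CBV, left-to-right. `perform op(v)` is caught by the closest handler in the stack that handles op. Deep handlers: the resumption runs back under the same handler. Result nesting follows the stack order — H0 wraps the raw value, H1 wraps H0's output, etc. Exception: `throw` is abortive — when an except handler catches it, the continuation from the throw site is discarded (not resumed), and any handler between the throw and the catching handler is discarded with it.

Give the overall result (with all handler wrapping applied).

Evaluation trace:
choose[2, 4, 3] @ H3
  branch[0] choose=2:
    ask @ H2 ⇒ 4
    H0 returns (46, ())
    H1 returns (46, ())
    H2 returns (46, ())
    H3 returns [(46, ())]
  branch[1] choose=4:
    ask @ H2 ⇒ 4
    H0 returns (48, ())
    H1 returns (48, ())
    H2 returns (48, ())
    H3 returns [(48, ())]
  branch[2] choose=3:
    ask @ H2 ⇒ 4
    H0 returns (47, ())
    H1 returns (47, ())
    H2 returns (47, ())
    H3 returns [(47, ())]
= [(46, ()), (48, ()), (47, ())]

Answer: [(46, ()), (48, ()), (47, ())]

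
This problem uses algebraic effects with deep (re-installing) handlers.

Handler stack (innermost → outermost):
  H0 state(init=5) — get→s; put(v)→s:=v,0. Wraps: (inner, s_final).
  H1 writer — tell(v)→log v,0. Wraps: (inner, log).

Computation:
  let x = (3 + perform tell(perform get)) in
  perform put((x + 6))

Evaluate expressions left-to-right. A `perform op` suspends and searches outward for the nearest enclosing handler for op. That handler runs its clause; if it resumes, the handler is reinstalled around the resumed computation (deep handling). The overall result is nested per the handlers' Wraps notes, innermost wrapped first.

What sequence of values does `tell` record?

Answer: (5)

Evaluation trace:
get @ H0 ⇒ 5
tell(5) @ H1 ⇒ log+=5
put(9) @ H0 ⇒ s:=9
H0 returns (0, 9)
H1 returns ((0, 9), (5))
= ((0, 9), (5))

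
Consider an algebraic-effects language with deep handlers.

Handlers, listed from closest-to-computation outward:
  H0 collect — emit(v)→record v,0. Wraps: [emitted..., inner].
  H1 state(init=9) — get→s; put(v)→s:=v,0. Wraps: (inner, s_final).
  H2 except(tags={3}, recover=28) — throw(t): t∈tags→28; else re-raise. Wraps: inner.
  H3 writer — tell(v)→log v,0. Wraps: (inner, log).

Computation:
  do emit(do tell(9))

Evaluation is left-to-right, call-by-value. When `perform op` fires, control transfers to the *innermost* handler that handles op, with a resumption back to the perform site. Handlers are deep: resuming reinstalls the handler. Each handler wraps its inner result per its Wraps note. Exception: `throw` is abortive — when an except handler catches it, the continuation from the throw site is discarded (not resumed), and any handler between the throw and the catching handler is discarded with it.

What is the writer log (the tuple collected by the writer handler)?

Working:
tell(9) @ H3 ⇒ log+=9
emit(0) @ H0 ⇒ out+=0
H0 returns [0, 0]
H1 returns ([0, 0], 9)
H2 returns ([0, 0], 9)
H3 returns (([0, 0], 9), (9))
= (([0, 0], 9), (9))

Answer: (9)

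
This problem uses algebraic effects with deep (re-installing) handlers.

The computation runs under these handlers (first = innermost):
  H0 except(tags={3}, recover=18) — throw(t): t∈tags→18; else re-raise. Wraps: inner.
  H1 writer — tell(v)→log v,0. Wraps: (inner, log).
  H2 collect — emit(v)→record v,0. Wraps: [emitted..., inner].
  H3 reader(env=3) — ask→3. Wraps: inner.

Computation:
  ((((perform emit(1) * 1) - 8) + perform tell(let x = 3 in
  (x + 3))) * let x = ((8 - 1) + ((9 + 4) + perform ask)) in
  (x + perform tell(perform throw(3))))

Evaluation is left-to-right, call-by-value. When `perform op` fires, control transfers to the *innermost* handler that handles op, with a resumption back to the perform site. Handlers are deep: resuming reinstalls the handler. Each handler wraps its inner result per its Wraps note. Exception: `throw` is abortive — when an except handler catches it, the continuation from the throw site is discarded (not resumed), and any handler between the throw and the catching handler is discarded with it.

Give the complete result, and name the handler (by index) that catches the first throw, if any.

Step-by-step:
emit(1) @ H2 ⇒ out+=1
tell(6) @ H1 ⇒ log+=6
ask @ H3 ⇒ 3
throw(3) @ H0 caught ⇒ 18
H1 returns (18, (6))
H2 returns [1, (18, (6))]
H3 returns [1, (18, (6))]
= [1, (18, (6))]

Answer: [1, (18, (6))] ; first throw caught by: H0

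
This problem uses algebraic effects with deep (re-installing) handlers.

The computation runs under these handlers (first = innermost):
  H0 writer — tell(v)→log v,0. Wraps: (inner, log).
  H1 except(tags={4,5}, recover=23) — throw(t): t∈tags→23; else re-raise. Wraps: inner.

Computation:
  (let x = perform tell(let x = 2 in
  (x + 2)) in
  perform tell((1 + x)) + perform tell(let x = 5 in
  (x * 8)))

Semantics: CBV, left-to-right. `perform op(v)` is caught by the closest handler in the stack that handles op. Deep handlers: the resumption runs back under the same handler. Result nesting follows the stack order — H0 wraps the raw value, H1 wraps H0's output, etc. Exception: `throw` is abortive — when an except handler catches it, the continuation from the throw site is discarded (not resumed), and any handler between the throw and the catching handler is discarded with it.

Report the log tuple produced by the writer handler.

Step-by-step:
tell(4) @ H0 ⇒ log+=4
tell(1) @ H0 ⇒ log+=1
tell(40) @ H0 ⇒ log+=40
H0 returns (0, (4, 1, 40))
H1 returns (0, (4, 1, 40))
= (0, (4, 1, 40))

Answer: (4, 1, 40)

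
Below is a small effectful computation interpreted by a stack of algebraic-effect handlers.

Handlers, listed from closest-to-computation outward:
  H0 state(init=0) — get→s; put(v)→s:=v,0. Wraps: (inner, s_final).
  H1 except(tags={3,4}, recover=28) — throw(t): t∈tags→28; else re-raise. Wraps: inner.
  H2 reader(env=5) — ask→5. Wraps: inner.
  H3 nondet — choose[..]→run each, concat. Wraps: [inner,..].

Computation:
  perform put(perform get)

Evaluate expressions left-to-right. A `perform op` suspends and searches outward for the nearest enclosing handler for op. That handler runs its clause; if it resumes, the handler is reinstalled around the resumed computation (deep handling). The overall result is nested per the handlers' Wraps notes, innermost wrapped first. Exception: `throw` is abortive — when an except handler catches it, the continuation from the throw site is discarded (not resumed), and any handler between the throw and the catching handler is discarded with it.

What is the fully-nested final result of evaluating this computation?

Step-by-step:
get @ H0 ⇒ 0
put(0) @ H0 ⇒ s:=0
H0 returns (0, 0)
H1 returns (0, 0)
H2 returns (0, 0)
H3 returns [(0, 0)]
= [(0, 0)]

Answer: [(0, 0)]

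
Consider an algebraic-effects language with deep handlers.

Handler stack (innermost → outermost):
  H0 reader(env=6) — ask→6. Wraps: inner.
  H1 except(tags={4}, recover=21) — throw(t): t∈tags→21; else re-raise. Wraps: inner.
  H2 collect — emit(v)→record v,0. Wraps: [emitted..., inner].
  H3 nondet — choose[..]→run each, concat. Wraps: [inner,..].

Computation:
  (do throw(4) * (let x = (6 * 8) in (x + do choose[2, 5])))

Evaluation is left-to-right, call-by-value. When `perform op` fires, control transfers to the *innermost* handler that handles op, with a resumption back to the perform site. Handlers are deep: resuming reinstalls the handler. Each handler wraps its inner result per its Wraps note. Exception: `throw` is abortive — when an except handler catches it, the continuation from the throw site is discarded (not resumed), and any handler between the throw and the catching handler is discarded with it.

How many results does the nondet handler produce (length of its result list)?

Answer: 1

Evaluation trace:
throw(4) @ H1 caught ⇒ 21
H2 returns [21]
H3 returns [[21]]
= [[21]]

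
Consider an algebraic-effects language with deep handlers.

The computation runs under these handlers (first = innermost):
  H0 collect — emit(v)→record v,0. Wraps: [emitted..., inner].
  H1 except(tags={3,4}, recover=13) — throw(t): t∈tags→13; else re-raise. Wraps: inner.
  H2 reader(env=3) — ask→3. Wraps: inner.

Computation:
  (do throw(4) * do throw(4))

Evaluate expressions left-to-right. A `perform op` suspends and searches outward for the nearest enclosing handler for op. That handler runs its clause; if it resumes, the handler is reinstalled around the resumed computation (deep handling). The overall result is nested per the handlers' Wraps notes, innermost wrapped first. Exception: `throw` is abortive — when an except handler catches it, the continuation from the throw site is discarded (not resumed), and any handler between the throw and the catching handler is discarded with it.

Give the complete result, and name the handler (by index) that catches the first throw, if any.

Working:
throw(4) @ H1 caught ⇒ 13
H2 returns 13
= 13

Answer: 13 ; first throw caught by: H1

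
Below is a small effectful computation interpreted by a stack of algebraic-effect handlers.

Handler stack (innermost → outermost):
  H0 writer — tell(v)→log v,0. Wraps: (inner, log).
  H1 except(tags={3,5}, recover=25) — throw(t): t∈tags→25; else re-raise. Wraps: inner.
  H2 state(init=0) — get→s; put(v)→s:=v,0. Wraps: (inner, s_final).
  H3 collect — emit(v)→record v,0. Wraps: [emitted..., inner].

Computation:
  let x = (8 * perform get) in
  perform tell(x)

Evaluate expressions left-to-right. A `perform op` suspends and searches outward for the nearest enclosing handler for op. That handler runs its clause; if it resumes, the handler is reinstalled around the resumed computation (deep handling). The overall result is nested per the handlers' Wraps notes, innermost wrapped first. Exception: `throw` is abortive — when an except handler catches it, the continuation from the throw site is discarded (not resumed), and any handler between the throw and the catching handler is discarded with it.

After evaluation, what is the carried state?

Answer: 0

Working:
get @ H2 ⇒ 0
tell(0) @ H0 ⇒ log+=0
H0 returns (0, (0))
H1 returns (0, (0))
H2 returns ((0, (0)), 0)
H3 returns [((0, (0)), 0)]
= [((0, (0)), 0)]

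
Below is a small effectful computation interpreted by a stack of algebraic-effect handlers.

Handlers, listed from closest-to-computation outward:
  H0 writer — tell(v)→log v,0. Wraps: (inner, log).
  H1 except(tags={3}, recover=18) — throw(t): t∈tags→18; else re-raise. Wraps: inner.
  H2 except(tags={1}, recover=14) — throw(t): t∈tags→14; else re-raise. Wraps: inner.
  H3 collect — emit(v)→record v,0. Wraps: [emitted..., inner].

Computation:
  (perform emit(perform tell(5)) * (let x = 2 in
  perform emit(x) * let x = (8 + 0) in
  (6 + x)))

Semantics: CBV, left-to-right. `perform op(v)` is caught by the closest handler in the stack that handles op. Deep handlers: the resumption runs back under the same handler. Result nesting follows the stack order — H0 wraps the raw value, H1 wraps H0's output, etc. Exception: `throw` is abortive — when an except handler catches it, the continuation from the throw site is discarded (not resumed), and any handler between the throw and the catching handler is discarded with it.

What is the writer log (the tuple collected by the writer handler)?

Step-by-step:
tell(5) @ H0 ⇒ log+=5
emit(0) @ H3 ⇒ out+=0
emit(2) @ H3 ⇒ out+=2
H0 returns (0, (5))
H1 returns (0, (5))
H2 returns (0, (5))
H3 returns [0, 2, (0, (5))]
= [0, 2, (0, (5))]

Answer: (5)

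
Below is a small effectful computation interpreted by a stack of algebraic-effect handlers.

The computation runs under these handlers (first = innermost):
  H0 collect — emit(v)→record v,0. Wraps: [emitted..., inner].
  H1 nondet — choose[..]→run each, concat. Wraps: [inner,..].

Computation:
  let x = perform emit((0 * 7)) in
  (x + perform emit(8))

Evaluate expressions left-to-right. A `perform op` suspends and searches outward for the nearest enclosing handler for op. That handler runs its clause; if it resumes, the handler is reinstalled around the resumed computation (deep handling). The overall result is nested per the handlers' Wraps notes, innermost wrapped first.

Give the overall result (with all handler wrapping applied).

Working:
emit(0) @ H0 ⇒ out+=0
emit(8) @ H0 ⇒ out+=8
H0 returns [0, 8, 0]
H1 returns [[0, 8, 0]]
= [[0, 8, 0]]

Answer: [[0, 8, 0]]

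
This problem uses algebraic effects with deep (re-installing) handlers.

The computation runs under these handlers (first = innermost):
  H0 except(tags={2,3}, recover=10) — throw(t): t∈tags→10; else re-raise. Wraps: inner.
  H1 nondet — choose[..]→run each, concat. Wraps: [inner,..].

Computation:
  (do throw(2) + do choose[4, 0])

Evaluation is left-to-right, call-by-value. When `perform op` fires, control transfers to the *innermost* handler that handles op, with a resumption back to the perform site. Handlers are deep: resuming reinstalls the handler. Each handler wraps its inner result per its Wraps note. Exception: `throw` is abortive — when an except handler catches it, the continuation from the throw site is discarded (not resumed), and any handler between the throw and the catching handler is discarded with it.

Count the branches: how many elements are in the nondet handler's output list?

Step-by-step:
throw(2) @ H0 caught ⇒ 10
H1 returns [10]
= [10]

Answer: 1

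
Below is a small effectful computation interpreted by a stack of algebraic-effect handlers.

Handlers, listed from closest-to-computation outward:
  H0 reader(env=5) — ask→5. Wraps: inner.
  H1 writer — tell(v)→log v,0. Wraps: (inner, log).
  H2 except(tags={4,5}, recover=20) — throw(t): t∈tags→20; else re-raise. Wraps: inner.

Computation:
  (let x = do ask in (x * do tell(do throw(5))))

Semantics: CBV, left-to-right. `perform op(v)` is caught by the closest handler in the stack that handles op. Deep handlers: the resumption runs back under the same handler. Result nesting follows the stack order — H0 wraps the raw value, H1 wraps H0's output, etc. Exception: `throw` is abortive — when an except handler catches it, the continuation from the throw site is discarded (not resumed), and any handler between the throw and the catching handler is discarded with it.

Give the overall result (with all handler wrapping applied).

Evaluation trace:
ask @ H0 ⇒ 5
throw(5) @ H2 caught ⇒ 20
= 20

Answer: 20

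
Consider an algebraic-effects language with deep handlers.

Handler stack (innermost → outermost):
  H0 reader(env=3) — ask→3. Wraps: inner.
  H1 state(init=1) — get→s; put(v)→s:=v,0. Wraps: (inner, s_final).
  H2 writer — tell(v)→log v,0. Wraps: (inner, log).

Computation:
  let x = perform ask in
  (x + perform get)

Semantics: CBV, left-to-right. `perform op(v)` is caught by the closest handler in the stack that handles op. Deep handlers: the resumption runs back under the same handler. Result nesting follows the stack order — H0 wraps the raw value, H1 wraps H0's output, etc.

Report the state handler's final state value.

Step-by-step:
ask @ H0 ⇒ 3
get @ H1 ⇒ 1
H0 returns 4
H1 returns (4, 1)
H2 returns ((4, 1), ())
= ((4, 1), ())

Answer: 1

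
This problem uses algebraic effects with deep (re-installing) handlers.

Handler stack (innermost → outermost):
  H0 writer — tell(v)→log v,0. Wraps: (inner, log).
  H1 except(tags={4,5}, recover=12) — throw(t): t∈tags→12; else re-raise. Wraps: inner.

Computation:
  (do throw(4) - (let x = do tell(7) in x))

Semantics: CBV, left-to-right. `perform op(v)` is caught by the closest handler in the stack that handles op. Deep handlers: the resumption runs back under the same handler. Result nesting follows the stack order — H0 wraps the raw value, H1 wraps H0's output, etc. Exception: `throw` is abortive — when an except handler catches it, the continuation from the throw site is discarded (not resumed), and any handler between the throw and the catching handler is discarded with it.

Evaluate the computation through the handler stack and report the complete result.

Answer: 12

Step-by-step:
throw(4) @ H1 caught ⇒ 12
= 12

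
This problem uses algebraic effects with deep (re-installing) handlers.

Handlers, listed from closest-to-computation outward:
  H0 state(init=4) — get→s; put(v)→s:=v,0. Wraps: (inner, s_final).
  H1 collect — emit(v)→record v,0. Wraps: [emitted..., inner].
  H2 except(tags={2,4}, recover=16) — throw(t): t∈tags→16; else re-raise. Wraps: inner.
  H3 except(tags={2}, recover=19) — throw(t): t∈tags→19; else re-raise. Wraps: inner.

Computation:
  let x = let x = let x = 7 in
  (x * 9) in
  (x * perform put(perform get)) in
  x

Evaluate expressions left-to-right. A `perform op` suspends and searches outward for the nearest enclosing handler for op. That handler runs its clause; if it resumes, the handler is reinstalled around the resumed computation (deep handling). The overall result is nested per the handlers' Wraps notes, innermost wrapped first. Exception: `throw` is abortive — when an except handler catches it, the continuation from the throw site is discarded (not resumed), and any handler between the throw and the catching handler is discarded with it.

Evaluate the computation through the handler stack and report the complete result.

Evaluation trace:
get @ H0 ⇒ 4
put(4) @ H0 ⇒ s:=4
H0 returns (0, 4)
H1 returns [(0, 4)]
H2 returns [(0, 4)]
H3 returns [(0, 4)]
= [(0, 4)]

Answer: [(0, 4)]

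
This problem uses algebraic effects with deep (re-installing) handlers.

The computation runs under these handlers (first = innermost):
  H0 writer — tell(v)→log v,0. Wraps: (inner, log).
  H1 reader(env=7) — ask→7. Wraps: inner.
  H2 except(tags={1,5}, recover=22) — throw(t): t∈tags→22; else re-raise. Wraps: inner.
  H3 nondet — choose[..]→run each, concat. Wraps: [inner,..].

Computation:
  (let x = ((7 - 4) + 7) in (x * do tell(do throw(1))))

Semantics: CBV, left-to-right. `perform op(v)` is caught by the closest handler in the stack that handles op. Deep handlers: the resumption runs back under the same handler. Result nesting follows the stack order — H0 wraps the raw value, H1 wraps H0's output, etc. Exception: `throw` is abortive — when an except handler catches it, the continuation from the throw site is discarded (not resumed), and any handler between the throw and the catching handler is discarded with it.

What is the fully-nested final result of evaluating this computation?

Evaluation trace:
throw(1) @ H2 caught ⇒ 22
H3 returns [22]
= [22]

Answer: [22]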